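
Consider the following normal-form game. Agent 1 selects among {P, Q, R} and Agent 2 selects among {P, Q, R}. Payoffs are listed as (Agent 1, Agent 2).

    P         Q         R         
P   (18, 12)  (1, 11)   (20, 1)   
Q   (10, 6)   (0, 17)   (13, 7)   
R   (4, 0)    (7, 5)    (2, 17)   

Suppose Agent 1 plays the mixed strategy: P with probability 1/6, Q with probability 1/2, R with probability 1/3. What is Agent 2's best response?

Q

Compute Agent 2's expected payoff from each pure strategy against the given mix.
P: (1/6)·12 + (1/2)·6 + (1/3)·0 = 5
Q: (1/6)·11 + (1/2)·17 + (1/3)·5 = 12
R: (1/6)·1 + (1/2)·7 + (1/3)·17 = 28/3
Highest expected payoff is 12, from Q.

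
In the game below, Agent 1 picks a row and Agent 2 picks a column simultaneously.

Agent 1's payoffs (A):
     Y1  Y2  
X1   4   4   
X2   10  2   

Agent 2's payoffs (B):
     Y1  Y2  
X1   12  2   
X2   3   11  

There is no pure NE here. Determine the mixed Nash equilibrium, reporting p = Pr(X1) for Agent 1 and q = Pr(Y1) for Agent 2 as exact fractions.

p = 4/9, q = 1/4

Each player's mixing probability is pinned down by making the *other* player indifferent.
Agent 2 indifferent between Y1 and Y2: p·12 + (1−p)·3 = p·2 + (1−p)·11 ⟹ 3 + 9p = 11 + (-9)p ⟹ p = 4/9.
Agent 1 indifferent between X1 and X2: q·4 + (1−q)·4 = q·10 + (1−q)·2 ⟹ 4 + 0q = 2 + 8q ⟹ q = 1/4.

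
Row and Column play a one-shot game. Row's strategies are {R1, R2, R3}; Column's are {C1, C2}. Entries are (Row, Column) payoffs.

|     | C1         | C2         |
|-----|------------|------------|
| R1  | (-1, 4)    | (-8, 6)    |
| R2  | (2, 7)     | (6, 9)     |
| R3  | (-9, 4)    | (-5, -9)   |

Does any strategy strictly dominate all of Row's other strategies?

Check whether one of Row's strategies beats all alternatives regardless of what the opponent does.
R2 strictly dominates: vs C1: 2 > each of {-1, -9}; vs C2: 6 > each of {-8, -5}.

R2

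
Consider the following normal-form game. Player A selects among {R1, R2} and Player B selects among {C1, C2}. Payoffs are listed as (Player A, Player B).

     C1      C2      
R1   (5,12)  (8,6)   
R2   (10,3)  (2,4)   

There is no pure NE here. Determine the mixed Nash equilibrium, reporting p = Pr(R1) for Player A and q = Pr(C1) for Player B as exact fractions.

In a mixed NE each player is indifferent between their pure strategies, so the opponent's mix sets the indifference.
Player B indifferent between C1 and C2: p·12 + (1−p)·3 = p·6 + (1−p)·4 ⟹ 3 + 9p = 4 + 2p ⟹ p = 1/7.
Player A indifferent between R1 and R2: q·5 + (1−q)·8 = q·10 + (1−q)·2 ⟹ 8 + (-3)q = 2 + 8q ⟹ q = 6/11.

p = 1/7, q = 6/11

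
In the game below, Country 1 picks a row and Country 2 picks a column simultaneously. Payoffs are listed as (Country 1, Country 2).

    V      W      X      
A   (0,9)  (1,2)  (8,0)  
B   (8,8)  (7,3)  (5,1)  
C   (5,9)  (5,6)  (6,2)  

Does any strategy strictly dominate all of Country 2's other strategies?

A strategy is strictly dominant if it gives Country 2 a strictly higher payoff than every other strategy, against every choice by the opponent.
V strictly dominates: vs A: 9 > each of {2, 0}; vs B: 8 > each of {3, 1}; vs C: 9 > each of {6, 2}.

V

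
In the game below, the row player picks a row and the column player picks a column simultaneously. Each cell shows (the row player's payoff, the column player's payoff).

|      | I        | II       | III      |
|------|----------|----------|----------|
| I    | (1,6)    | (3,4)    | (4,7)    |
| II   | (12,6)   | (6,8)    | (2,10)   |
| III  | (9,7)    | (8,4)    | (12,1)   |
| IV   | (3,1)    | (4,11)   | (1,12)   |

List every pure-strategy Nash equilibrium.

There is no pure-strategy Nash equilibrium

A profile is a Nash equilibrium when each player is best-responding to the other.
The row player's best responses — vs I: II (payoff 12); vs II: III (payoff 8); vs III: III (payoff 12).
The column player's best responses — vs I: III (payoff 7); vs II: III (payoff 10); vs III: I (payoff 7); vs IV: III (payoff 12).
No cell has both players best-responding. For instance, the row player's best reply to I is II, but against II the column player prefers III over I.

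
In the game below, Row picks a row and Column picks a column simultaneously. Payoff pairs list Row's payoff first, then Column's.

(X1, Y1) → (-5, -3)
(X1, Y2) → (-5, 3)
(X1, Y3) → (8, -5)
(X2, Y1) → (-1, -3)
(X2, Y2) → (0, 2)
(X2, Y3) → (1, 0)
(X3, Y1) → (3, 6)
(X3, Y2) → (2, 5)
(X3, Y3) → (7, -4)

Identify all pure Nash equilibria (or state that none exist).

(X3, Y1)

A profile is a Nash equilibrium when each player is best-responding to the other.
Row's best responses — vs Y1: X3 (payoff 3); vs Y2: X3 (payoff 2); vs Y3: X1 (payoff 8).
Column's best responses — vs X1: Y2 (payoff 3); vs X2: Y2 (payoff 2); vs X3: Y1 (payoff 6).
The only mutual best response is (X3, Y1); neither player gains by switching there.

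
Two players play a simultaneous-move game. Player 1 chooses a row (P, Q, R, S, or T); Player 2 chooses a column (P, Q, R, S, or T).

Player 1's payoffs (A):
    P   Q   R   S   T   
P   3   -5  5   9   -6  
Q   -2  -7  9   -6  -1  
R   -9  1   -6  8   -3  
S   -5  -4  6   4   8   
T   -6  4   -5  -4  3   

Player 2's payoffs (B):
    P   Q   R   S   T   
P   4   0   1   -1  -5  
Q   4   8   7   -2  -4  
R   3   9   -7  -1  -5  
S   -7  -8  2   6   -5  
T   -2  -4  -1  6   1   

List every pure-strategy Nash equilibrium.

Find each player's best response to every opponent strategy; NE are the intersections.
Player 1's best responses — vs P: P (payoff 3); vs Q: T (payoff 4); vs R: Q (payoff 9); vs S: P (payoff 9); vs T: S (payoff 8).
Player 2's best responses — vs P: P (payoff 4); vs Q: Q (payoff 8); vs R: Q (payoff 9); vs S: S (payoff 6); vs T: S (payoff 6).
The only mutual best response is (P, P); neither player gains by switching there.

(P, P)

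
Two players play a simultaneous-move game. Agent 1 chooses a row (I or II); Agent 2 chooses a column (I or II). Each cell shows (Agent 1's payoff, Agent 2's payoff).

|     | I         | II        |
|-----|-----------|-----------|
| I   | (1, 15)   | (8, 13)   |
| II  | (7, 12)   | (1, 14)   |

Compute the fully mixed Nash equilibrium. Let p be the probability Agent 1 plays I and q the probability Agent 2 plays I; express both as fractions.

In a mixed NE each player is indifferent between their pure strategies, so the opponent's mix sets the indifference.
Agent 2 indifferent between I and II: p·15 + (1−p)·12 = p·13 + (1−p)·14 ⟹ 12 + 3p = 14 + (-1)p ⟹ p = 1/2.
Agent 1 indifferent between I and II: q·1 + (1−q)·8 = q·7 + (1−q)·1 ⟹ 8 + (-7)q = 1 + 6q ⟹ q = 7/13.

p = 1/2, q = 7/13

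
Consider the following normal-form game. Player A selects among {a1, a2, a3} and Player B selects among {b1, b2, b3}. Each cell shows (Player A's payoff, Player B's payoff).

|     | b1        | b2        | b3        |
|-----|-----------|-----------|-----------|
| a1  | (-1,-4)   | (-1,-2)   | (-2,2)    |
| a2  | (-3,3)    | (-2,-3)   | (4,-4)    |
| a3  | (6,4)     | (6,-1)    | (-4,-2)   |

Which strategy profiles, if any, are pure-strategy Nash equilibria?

(a3, b1)

Check mutual best responses: a cell is a NE iff neither player can gain by unilaterally deviating.
Player A's best responses — vs b1: a3 (payoff 6); vs b2: a3 (payoff 6); vs b3: a2 (payoff 4).
Player B's best responses — vs a1: b3 (payoff 2); vs a2: b1 (payoff 3); vs a3: b1 (payoff 4).
The only mutual best response is (a3, b1); neither player gains by switching there.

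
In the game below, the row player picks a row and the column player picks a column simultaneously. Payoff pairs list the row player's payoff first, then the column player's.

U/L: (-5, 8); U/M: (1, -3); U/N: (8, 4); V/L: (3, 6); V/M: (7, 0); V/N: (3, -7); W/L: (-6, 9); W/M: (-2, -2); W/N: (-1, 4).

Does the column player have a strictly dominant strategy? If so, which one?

A strategy is strictly dominant if it gives the column player a strictly higher payoff than every other strategy, against every choice by the opponent.
L strictly dominates: vs U: 8 > each of {-3, 4}; vs V: 6 > each of {0, -7}; vs W: 9 > each of {-2, 4}.

L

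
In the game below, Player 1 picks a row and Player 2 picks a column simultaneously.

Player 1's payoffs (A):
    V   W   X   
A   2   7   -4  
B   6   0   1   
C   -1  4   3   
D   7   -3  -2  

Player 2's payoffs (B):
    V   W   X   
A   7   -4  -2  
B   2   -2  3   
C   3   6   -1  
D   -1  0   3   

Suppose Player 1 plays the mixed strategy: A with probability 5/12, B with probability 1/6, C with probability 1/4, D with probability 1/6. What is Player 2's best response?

Player 2's best reply maximizes expected payoff against the mix.
V: (5/12)·7 + (1/6)·2 + (1/4)·3 + (1/6)·(-1) = 23/6
W: (5/12)·(-4) + (1/6)·(-2) + (1/4)·6 + (1/6)·0 = -1/2
X: (5/12)·(-2) + (1/6)·3 + (1/4)·(-1) + (1/6)·3 = -1/12
Highest expected payoff is 23/6, from V.

V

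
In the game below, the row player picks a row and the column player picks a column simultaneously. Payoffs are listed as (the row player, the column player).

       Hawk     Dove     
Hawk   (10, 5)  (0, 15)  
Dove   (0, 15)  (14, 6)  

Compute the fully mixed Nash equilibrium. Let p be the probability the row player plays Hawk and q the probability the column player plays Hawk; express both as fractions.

In a mixed NE each player is indifferent between their pure strategies, so the opponent's mix sets the indifference.
The column player indifferent between Hawk and Dove: p·5 + (1−p)·15 = p·15 + (1−p)·6 ⟹ 15 + (-10)p = 6 + 9p ⟹ p = 9/19.
The row player indifferent between Hawk and Dove: q·10 + (1−q)·0 = q·0 + (1−q)·14 ⟹ 0 + 10q = 14 + (-14)q ⟹ q = 7/12.

p = 9/19, q = 7/12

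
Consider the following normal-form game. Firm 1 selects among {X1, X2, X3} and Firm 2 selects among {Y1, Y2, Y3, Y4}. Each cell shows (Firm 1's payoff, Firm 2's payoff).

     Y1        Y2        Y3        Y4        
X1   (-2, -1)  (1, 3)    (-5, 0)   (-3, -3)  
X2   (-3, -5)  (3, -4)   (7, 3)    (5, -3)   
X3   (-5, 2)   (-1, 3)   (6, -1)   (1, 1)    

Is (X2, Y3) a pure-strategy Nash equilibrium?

Holding Firm 2 at Y3: Firm 1 gets 7 from X2, versus -5 from X1, 6 from X3. No profitable deviation for Firm 1.
Holding Firm 1 at X2: Firm 2 gets 3 from Y3, versus -5 from Y1, -4 from Y2, -3 from Y4. No profitable deviation for Firm 2 either.

Yes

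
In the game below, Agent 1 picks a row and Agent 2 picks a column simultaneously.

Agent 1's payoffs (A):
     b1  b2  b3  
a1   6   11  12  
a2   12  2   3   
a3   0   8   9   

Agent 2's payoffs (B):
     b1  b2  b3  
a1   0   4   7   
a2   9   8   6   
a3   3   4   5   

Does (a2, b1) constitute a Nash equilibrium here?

Yes

Holding Agent 2 at b1: Agent 1 gets 12 from a2, versus 6 from a1, 0 from a3. No profitable deviation for Agent 1.
Holding Agent 1 at a2: Agent 2 gets 9 from b1, versus 8 from b2, 6 from b3. No profitable deviation for Agent 2 either.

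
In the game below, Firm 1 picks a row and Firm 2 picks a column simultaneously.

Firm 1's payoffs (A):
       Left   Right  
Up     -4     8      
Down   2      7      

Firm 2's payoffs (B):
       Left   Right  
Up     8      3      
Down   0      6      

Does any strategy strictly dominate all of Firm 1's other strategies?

None

A strategy is strictly dominant if it gives Firm 1 a strictly higher payoff than every other strategy, against every choice by the opponent.
Up is not dominant: against Left, Down gives 2 > -4.
Down is not dominant: against Right, Up gives 8 > 7.
No single strategy is best against every opponent action.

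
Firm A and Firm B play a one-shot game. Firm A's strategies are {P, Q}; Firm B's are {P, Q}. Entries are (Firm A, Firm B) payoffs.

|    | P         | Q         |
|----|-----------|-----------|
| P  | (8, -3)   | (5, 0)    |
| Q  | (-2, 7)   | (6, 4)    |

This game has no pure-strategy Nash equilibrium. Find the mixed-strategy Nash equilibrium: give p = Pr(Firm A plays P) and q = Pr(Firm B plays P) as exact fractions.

Each player's mixing probability is pinned down by making the *other* player indifferent.
Firm B indifferent between P and Q: p·(-3) + (1−p)·7 = p·0 + (1−p)·4 ⟹ 7 + (-10)p = 4 + (-4)p ⟹ p = 1/2.
Firm A indifferent between P and Q: q·8 + (1−q)·5 = q·(-2) + (1−q)·6 ⟹ 5 + 3q = 6 + (-8)q ⟹ q = 1/11.

p = 1/2, q = 1/11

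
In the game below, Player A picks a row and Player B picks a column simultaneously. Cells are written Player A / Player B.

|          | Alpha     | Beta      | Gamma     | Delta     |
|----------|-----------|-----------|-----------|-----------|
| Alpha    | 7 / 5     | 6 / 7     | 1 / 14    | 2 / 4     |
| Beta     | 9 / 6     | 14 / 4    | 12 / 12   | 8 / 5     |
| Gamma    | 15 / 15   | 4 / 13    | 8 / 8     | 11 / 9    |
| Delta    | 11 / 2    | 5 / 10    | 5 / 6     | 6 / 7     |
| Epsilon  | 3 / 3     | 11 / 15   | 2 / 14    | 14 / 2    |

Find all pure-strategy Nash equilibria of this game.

(Beta, Gamma) and (Gamma, Alpha)

Find each player's best response to every opponent strategy; NE are the intersections.
Player A's best responses — vs Alpha: Gamma (payoff 15); vs Beta: Beta (payoff 14); vs Gamma: Beta (payoff 12); vs Delta: Epsilon (payoff 14).
Player B's best responses — vs Alpha: Gamma (payoff 14); vs Beta: Gamma (payoff 12); vs Gamma: Alpha (payoff 15); vs Delta: Beta (payoff 10); vs Epsilon: Beta (payoff 15).
Mutual best responses occur at (Beta, Gamma) and (Gamma, Alpha); at each, neither player gains by switching.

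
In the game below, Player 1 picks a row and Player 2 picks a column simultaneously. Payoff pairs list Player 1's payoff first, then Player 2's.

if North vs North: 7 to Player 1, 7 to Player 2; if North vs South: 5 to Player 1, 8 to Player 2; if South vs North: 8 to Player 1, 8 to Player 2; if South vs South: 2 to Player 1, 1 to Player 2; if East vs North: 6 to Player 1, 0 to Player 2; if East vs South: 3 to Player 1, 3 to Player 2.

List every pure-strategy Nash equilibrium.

(North, South) and (South, North)

Check mutual best responses: a cell is a NE iff neither player can gain by unilaterally deviating.
Player 1's best responses — vs North: South (payoff 8); vs South: North (payoff 5).
Player 2's best responses — vs North: South (payoff 8); vs South: North (payoff 8); vs East: South (payoff 3).
Mutual best responses occur at (North, South) and (South, North); at each, neither player gains by switching.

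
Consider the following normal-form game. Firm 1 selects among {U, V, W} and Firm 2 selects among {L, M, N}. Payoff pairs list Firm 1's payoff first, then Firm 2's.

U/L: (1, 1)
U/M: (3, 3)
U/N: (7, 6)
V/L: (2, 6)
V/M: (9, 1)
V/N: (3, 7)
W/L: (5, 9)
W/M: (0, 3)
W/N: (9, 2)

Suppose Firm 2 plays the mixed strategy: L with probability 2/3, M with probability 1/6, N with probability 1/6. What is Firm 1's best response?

Firm 1's best reply maximizes expected payoff against the mix.
U: (2/3)·1 + (1/6)·3 + (1/6)·7 = 7/3
V: (2/3)·2 + (1/6)·9 + (1/6)·3 = 10/3
W: (2/3)·5 + (1/6)·0 + (1/6)·9 = 29/6
Highest expected payoff is 29/6, from W.

W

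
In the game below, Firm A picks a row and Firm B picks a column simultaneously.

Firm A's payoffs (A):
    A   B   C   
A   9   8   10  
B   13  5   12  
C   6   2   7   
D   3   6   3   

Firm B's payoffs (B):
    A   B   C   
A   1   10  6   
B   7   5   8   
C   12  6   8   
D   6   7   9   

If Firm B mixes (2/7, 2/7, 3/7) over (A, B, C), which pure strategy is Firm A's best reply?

B

Firm A's best reply maximizes expected payoff against the mix.
A: (2/7)·9 + (2/7)·8 + (3/7)·10 = 64/7
B: (2/7)·13 + (2/7)·5 + (3/7)·12 = 72/7
C: (2/7)·6 + (2/7)·2 + (3/7)·7 = 37/7
D: (2/7)·3 + (2/7)·6 + (3/7)·3 = 27/7
Highest expected payoff is 72/7, from B.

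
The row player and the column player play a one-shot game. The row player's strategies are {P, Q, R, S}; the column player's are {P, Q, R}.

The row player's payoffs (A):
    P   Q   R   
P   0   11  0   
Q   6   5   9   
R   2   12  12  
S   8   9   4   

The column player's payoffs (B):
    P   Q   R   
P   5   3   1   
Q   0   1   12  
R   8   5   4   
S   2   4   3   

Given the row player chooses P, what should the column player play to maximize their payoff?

P

With the row player fixed at P, the column player's payoffs are: P → 5, Q → 3, R → 1.
The maximum is 5, achieved by P.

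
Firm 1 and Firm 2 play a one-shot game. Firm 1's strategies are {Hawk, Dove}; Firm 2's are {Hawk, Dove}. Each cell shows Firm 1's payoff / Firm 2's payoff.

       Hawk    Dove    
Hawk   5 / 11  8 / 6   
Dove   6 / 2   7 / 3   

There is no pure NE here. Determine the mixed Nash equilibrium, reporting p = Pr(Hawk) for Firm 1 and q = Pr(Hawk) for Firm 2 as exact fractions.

In a mixed NE each player is indifferent between their pure strategies, so the opponent's mix sets the indifference.
Firm 2 indifferent between Hawk and Dove: p·11 + (1−p)·2 = p·6 + (1−p)·3 ⟹ 2 + 9p = 3 + 3p ⟹ p = 1/6.
Firm 1 indifferent between Hawk and Dove: q·5 + (1−q)·8 = q·6 + (1−q)·7 ⟹ 8 + (-3)q = 7 + (-1)q ⟹ q = 1/2.

p = 1/6, q = 1/2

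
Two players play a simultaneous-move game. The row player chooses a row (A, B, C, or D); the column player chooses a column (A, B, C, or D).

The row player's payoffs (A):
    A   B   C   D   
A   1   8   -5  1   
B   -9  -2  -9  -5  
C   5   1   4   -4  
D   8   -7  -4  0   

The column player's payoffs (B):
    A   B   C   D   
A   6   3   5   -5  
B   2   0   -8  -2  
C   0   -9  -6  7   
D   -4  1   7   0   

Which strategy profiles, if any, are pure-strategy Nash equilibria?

A profile is a Nash equilibrium when each player is best-responding to the other.
The row player's best responses — vs A: D (payoff 8); vs B: A (payoff 8); vs C: C (payoff 4); vs D: A (payoff 1).
The column player's best responses — vs A: A (payoff 6); vs B: A (payoff 2); vs C: D (payoff 7); vs D: C (payoff 7).
No cell has both players best-responding. For instance, the row player's best reply to C is C, but against C the column player prefers D over C.

No pure-strategy Nash equilibrium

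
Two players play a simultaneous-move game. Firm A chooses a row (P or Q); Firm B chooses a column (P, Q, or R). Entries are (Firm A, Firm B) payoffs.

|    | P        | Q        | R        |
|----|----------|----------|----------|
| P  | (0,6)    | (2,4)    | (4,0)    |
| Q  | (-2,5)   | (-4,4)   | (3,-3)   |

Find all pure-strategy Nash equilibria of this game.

(P, P)

Check mutual best responses: a cell is a NE iff neither player can gain by unilaterally deviating.
Firm A's best responses — vs P: P (payoff 0); vs Q: P (payoff 2); vs R: P (payoff 4).
Firm B's best responses — vs P: P (payoff 6); vs Q: P (payoff 5).
The only mutual best response is (P, P); neither player gains by switching there.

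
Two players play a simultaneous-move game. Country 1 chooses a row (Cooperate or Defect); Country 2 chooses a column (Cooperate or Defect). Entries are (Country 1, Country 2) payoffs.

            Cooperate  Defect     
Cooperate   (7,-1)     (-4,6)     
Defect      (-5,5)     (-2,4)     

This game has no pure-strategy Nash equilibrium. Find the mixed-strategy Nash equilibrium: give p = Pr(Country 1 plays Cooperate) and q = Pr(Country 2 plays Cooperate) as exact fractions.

Each player's mixing probability is pinned down by making the *other* player indifferent.
Country 2 indifferent between Cooperate and Defect: p·(-1) + (1−p)·5 = p·6 + (1−p)·4 ⟹ 5 + (-6)p = 4 + 2p ⟹ p = 1/8.
Country 1 indifferent between Cooperate and Defect: q·7 + (1−q)·(-4) = q·(-5) + (1−q)·(-2) ⟹ (-4) + 11q = (-2) + (-3)q ⟹ q = 1/7.

p = 1/8, q = 1/7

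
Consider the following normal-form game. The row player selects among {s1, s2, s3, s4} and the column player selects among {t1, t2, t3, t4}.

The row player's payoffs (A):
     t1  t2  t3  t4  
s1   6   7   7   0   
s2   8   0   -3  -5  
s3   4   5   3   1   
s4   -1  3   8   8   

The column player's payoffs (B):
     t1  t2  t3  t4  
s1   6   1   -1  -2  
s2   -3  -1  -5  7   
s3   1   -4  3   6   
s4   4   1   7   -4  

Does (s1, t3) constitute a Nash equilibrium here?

No

Holding the column player at t3: the row player gets 7 from s1 but could get 8 by switching to s4. The row player has a profitable deviation.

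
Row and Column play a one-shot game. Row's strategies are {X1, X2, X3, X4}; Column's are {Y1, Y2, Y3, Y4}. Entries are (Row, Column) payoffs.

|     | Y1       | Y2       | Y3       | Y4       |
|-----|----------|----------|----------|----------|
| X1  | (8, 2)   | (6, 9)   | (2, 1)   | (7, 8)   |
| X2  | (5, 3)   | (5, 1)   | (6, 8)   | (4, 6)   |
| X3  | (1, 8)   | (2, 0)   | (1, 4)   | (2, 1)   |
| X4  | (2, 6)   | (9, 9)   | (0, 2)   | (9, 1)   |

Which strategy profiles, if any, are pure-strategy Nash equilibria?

A profile is a Nash equilibrium when each player is best-responding to the other.
Row's best responses — vs Y1: X1 (payoff 8); vs Y2: X4 (payoff 9); vs Y3: X2 (payoff 6); vs Y4: X4 (payoff 9).
Column's best responses — vs X1: Y2 (payoff 9); vs X2: Y3 (payoff 8); vs X3: Y1 (payoff 8); vs X4: Y2 (payoff 9).
Mutual best responses occur at (X2, Y3) and (X4, Y2); at each, neither player gains by switching.

(X2, Y3) and (X4, Y2)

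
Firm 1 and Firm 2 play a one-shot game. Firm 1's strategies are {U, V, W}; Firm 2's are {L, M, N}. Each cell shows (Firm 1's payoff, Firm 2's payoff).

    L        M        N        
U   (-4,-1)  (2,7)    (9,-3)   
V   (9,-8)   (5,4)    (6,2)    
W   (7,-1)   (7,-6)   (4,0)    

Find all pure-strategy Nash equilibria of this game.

A profile is a Nash equilibrium when each player is best-responding to the other.
Firm 1's best responses — vs L: V (payoff 9); vs M: W (payoff 7); vs N: U (payoff 9).
Firm 2's best responses — vs U: M (payoff 7); vs V: M (payoff 4); vs W: N (payoff 0).
No cell has both players best-responding. For instance, Firm 1's best reply to M is W, but against W Firm 2 prefers N over M.

None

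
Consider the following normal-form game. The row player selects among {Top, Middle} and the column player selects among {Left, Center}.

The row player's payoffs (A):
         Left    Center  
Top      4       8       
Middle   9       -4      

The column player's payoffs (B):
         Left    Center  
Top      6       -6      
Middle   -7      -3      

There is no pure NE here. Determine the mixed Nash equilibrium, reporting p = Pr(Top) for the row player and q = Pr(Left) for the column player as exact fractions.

p = 1/4, q = 12/17

Each player's mixing probability is pinned down by making the *other* player indifferent.
The column player indifferent between Left and Center: p·6 + (1−p)·(-7) = p·(-6) + (1−p)·(-3) ⟹ (-7) + 13p = (-3) + (-3)p ⟹ p = 1/4.
The row player indifferent between Top and Middle: q·4 + (1−q)·8 = q·9 + (1−q)·(-4) ⟹ 8 + (-4)q = (-4) + 13q ⟹ q = 12/17.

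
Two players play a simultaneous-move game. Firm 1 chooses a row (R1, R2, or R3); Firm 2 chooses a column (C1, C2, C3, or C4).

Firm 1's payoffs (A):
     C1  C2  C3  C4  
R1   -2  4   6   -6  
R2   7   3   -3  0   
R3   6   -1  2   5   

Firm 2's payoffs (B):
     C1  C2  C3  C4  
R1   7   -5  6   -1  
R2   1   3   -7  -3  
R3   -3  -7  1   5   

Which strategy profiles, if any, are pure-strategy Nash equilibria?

(R3, C4)

Find each player's best response to every opponent strategy; NE are the intersections.
Firm 1's best responses — vs C1: R2 (payoff 7); vs C2: R1 (payoff 4); vs C3: R1 (payoff 6); vs C4: R3 (payoff 5).
Firm 2's best responses — vs R1: C1 (payoff 7); vs R2: C2 (payoff 3); vs R3: C4 (payoff 5).
The only mutual best response is (R3, C4); neither player gains by switching there.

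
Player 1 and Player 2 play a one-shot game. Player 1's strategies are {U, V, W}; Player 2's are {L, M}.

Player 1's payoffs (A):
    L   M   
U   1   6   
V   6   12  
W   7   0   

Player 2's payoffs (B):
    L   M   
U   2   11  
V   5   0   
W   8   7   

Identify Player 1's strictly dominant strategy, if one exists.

A strategy is strictly dominant if it gives Player 1 a strictly higher payoff than every other strategy, against every choice by the opponent.
U is not dominant: against L, V gives 6 > 1.
V is not dominant: against L, W gives 7 > 6.
W is not dominant: against M, U gives 6 > 0.
No single strategy is best against every opponent action.

None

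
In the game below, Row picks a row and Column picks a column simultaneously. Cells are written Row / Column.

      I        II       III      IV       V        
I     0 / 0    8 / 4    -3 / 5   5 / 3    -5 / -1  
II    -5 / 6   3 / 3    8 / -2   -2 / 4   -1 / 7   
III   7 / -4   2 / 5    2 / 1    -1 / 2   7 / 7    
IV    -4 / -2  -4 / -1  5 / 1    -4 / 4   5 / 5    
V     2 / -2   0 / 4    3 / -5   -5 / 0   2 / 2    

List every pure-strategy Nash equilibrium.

(III, V)

A profile is a Nash equilibrium when each player is best-responding to the other.
Row's best responses — vs I: III (payoff 7); vs II: I (payoff 8); vs III: II (payoff 8); vs IV: I (payoff 5); vs V: III (payoff 7).
Column's best responses — vs I: III (payoff 5); vs II: V (payoff 7); vs III: V (payoff 7); vs IV: V (payoff 5); vs V: II (payoff 4).
The only mutual best response is (III, V); neither player gains by switching there.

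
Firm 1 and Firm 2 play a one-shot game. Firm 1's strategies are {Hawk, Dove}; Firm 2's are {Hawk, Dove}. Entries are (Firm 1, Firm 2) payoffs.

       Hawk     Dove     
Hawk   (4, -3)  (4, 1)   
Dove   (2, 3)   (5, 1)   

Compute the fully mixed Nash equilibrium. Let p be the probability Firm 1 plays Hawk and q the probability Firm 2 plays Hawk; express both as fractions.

p = 1/3, q = 1/3

In a mixed NE each player is indifferent between their pure strategies, so the opponent's mix sets the indifference.
Firm 2 indifferent between Hawk and Dove: p·(-3) + (1−p)·3 = p·1 + (1−p)·1 ⟹ 3 + (-6)p = 1 + 0p ⟹ p = 1/3.
Firm 1 indifferent between Hawk and Dove: q·4 + (1−q)·4 = q·2 + (1−q)·5 ⟹ 4 + 0q = 5 + (-3)q ⟹ q = 1/3.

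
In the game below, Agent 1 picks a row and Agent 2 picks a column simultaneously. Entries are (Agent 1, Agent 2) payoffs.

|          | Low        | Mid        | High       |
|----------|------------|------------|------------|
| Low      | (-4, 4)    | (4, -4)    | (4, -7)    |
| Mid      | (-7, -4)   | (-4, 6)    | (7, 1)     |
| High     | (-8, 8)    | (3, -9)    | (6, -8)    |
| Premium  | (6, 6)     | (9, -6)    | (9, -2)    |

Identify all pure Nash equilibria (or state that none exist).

(Premium, Low)

Find each player's best response to every opponent strategy; NE are the intersections.
Agent 1's best responses — vs Low: Premium (payoff 6); vs Mid: Premium (payoff 9); vs High: Premium (payoff 9).
Agent 2's best responses — vs Low: Low (payoff 4); vs Mid: Mid (payoff 6); vs High: Low (payoff 8); vs Premium: Low (payoff 6).
The only mutual best response is (Premium, Low); neither player gains by switching there.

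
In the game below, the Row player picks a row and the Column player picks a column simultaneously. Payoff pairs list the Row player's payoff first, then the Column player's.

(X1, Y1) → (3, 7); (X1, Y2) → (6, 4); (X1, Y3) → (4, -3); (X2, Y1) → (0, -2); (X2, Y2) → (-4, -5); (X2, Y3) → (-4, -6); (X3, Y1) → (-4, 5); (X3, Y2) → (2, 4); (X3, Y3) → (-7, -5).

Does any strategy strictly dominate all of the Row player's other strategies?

Check whether one of the Row player's strategies beats all alternatives regardless of what the opponent does.
X1 strictly dominates: vs Y1: 3 > each of {0, -4}; vs Y2: 6 > each of {-4, 2}; vs Y3: 4 > each of {-4, -7}.

X1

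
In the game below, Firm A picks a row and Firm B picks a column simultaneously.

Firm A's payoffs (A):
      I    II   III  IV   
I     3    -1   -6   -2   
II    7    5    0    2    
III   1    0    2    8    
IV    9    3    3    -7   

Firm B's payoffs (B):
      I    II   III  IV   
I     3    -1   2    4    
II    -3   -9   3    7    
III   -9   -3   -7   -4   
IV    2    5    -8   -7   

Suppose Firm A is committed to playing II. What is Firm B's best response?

With Firm A fixed at II, Firm B's payoffs are: I → -3, II → -9, III → 3, IV → 7.
The maximum is 7, achieved by IV.

IV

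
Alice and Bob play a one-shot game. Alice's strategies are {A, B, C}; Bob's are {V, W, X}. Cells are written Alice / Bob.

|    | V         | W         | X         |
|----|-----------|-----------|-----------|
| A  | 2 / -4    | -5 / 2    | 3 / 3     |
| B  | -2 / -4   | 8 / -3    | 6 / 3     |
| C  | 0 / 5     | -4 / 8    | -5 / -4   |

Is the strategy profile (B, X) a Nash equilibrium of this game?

Yes

Holding Bob at X: Alice gets 6 from B, versus 3 from A, -5 from C. No profitable deviation for Alice.
Holding Alice at B: Bob gets 3 from X, versus -4 from V, -3 from W. No profitable deviation for Bob either.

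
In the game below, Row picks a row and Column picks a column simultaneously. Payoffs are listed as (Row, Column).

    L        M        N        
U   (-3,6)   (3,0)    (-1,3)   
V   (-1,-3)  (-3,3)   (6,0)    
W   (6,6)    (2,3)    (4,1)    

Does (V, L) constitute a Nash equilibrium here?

Holding Column at L: Row gets -1 from V but could get 6 by switching to W. Row has a profitable deviation.

No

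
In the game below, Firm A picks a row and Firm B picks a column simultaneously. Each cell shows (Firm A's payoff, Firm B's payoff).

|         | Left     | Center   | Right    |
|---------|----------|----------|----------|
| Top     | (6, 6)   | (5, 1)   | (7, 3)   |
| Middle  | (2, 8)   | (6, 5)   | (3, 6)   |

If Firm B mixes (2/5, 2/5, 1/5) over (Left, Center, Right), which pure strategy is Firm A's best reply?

Compute Firm A's expected payoff from each pure strategy against the given mix.
Top: (2/5)·6 + (2/5)·5 + (1/5)·7 = 29/5
Middle: (2/5)·2 + (2/5)·6 + (1/5)·3 = 19/5
Highest expected payoff is 29/5, from Top.

Top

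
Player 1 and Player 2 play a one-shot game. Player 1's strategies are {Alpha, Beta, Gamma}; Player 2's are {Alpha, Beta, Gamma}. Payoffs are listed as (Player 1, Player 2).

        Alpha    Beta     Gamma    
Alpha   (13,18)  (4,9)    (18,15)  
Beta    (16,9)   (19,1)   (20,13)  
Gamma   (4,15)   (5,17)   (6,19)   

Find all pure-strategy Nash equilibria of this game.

Check mutual best responses: a cell is a NE iff neither player can gain by unilaterally deviating.
Player 1's best responses — vs Alpha: Beta (payoff 16); vs Beta: Beta (payoff 19); vs Gamma: Beta (payoff 20).
Player 2's best responses — vs Alpha: Alpha (payoff 18); vs Beta: Gamma (payoff 13); vs Gamma: Gamma (payoff 19).
The only mutual best response is (Beta, Gamma); neither player gains by switching there.

(Beta, Gamma)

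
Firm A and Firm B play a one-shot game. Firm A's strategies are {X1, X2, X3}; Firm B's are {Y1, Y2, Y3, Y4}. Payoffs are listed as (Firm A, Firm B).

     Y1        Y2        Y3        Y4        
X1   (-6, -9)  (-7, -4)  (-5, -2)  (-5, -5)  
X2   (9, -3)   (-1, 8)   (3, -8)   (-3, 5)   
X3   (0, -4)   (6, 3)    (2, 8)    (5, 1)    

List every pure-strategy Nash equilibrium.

There is no pure-strategy Nash equilibrium

Check mutual best responses: a cell is a NE iff neither player can gain by unilaterally deviating.
Firm A's best responses — vs Y1: X2 (payoff 9); vs Y2: X3 (payoff 6); vs Y3: X2 (payoff 3); vs Y4: X3 (payoff 5).
Firm B's best responses — vs X1: Y3 (payoff -2); vs X2: Y2 (payoff 8); vs X3: Y3 (payoff 8).
No cell has both players best-responding. For instance, Firm A's best reply to Y2 is X3, but against X3 Firm B prefers Y3 over Y2.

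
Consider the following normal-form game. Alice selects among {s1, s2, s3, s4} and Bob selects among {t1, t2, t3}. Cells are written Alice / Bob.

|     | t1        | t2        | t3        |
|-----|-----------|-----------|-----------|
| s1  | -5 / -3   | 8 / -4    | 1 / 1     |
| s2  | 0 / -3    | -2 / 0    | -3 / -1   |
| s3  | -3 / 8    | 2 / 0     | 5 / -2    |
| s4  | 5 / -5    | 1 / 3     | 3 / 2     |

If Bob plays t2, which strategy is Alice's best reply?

s1

With Bob fixed at t2, Alice's payoffs are: s1 → 8, s2 → -2, s3 → 2, s4 → 1.
The maximum is 8, achieved by s1.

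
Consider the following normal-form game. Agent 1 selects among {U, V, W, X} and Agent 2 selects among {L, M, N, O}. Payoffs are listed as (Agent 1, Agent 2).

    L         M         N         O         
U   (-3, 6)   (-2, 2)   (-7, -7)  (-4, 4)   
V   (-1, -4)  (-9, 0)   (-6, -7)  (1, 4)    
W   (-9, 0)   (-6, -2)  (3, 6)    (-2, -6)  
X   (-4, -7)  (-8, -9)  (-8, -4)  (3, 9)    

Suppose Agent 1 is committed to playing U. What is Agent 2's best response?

L

With Agent 1 fixed at U, Agent 2's payoffs are: L → 6, M → 2, N → -7, O → 4.
The maximum is 6, achieved by L.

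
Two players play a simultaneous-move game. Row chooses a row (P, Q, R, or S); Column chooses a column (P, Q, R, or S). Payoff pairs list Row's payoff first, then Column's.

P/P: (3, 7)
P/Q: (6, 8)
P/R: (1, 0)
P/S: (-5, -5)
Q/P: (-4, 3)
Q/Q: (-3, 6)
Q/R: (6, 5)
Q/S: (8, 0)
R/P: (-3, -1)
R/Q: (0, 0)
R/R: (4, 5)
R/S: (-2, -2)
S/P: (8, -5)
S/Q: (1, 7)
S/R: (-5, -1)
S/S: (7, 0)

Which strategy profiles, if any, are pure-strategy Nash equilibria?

(P, Q)

Check mutual best responses: a cell is a NE iff neither player can gain by unilaterally deviating.
Row's best responses — vs P: S (payoff 8); vs Q: P (payoff 6); vs R: Q (payoff 6); vs S: Q (payoff 8).
Column's best responses — vs P: Q (payoff 8); vs Q: Q (payoff 6); vs R: R (payoff 5); vs S: Q (payoff 7).
The only mutual best response is (P, Q); neither player gains by switching there.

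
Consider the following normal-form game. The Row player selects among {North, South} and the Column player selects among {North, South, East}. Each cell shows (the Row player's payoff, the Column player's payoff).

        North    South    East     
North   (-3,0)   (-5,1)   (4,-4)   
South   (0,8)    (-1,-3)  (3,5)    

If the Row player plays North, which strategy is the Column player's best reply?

With the Row player fixed at North, the Column player's payoffs are: North → 0, South → 1, East → -4.
The maximum is 1, achieved by South.

South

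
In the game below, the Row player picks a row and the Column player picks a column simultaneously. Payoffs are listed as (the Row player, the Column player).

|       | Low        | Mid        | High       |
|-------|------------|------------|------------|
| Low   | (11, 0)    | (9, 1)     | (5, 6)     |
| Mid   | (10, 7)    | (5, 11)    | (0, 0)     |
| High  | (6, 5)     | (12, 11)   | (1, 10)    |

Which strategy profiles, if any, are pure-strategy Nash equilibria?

(Low, High) and (High, Mid)

Find each player's best response to every opponent strategy; NE are the intersections.
The Row player's best responses — vs Low: Low (payoff 11); vs Mid: High (payoff 12); vs High: Low (payoff 5).
The Column player's best responses — vs Low: High (payoff 6); vs Mid: Mid (payoff 11); vs High: Mid (payoff 11).
Mutual best responses occur at (Low, High) and (High, Mid); at each, neither player gains by switching.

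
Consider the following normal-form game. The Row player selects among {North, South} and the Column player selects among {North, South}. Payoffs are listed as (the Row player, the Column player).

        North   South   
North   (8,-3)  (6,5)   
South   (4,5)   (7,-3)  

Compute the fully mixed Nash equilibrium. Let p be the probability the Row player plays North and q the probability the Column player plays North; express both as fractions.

p = 1/2, q = 1/5

In a mixed NE each player is indifferent between their pure strategies, so the opponent's mix sets the indifference.
The Column player indifferent between North and South: p·(-3) + (1−p)·5 = p·5 + (1−p)·(-3) ⟹ 5 + (-8)p = (-3) + 8p ⟹ p = 1/2.
The Row player indifferent between North and South: q·8 + (1−q)·6 = q·4 + (1−q)·7 ⟹ 6 + 2q = 7 + (-3)q ⟹ q = 1/5.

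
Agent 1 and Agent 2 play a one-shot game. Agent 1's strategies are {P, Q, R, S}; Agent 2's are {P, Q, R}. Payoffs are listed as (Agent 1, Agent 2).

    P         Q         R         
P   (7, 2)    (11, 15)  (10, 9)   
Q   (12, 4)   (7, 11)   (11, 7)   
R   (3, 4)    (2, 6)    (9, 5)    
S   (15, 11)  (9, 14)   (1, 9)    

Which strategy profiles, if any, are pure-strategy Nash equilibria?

Check mutual best responses: a cell is a NE iff neither player can gain by unilaterally deviating.
Agent 1's best responses — vs P: S (payoff 15); vs Q: P (payoff 11); vs R: Q (payoff 11).
Agent 2's best responses — vs P: Q (payoff 15); vs Q: Q (payoff 11); vs R: Q (payoff 6); vs S: Q (payoff 14).
The only mutual best response is (P, Q); neither player gains by switching there.

(P, Q)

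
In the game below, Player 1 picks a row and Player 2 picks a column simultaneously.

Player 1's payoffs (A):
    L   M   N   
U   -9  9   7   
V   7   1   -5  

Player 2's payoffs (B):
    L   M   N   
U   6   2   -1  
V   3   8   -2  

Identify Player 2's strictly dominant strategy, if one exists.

Check whether one of Player 2's strategies beats all alternatives regardless of what the opponent does.
L is not dominant: against V, M gives 8 > 3.
M is not dominant: against U, L gives 6 > 2.
N is not dominant: against U, L gives 6 > -1.
No single strategy is best against every opponent action.

No strictly dominant strategy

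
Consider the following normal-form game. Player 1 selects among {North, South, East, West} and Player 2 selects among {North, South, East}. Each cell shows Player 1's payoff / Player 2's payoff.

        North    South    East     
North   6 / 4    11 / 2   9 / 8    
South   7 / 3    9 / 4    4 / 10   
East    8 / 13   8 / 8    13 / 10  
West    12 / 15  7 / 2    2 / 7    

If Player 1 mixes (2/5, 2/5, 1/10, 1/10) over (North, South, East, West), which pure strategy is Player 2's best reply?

Player 2's best reply maximizes expected payoff against the mix.
North: (2/5)·4 + (2/5)·3 + (1/10)·13 + (1/10)·15 = 28/5
South: (2/5)·2 + (2/5)·4 + (1/10)·8 + (1/10)·2 = 17/5
East: (2/5)·8 + (2/5)·10 + (1/10)·10 + (1/10)·7 = 89/10
Highest expected payoff is 89/10, from East.

East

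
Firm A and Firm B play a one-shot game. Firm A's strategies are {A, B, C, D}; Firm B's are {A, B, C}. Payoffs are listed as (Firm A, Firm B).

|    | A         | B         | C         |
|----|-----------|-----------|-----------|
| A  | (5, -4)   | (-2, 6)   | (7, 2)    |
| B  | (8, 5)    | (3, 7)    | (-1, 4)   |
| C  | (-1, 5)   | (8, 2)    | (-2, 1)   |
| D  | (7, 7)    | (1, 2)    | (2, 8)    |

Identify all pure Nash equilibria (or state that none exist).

Find each player's best response to every opponent strategy; NE are the intersections.
Firm A's best responses — vs A: B (payoff 8); vs B: C (payoff 8); vs C: A (payoff 7).
Firm B's best responses — vs A: B (payoff 6); vs B: B (payoff 7); vs C: A (payoff 5); vs D: C (payoff 8).
No cell has both players best-responding. For instance, Firm A's best reply to A is B, but against B Firm B prefers B over A.

None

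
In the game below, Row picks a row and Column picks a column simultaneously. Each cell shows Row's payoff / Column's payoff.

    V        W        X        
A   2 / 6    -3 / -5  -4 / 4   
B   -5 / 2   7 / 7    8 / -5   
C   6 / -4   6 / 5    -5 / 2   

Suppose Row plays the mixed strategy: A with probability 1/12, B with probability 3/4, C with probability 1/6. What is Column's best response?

Column's best reply maximizes expected payoff against the mix.
V: (1/12)·6 + (3/4)·2 + (1/6)·(-4) = 4/3
W: (1/12)·(-5) + (3/4)·7 + (1/6)·5 = 17/3
X: (1/12)·4 + (3/4)·(-5) + (1/6)·2 = -37/12
Highest expected payoff is 17/3, from W.

W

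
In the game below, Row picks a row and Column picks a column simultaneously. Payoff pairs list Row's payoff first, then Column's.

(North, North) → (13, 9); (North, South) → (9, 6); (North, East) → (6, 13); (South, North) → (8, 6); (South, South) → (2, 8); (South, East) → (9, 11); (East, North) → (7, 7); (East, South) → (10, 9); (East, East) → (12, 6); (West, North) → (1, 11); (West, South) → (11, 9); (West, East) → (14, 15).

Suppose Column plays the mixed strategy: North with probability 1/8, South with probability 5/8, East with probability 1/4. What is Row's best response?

Compute Row's expected payoff from each pure strategy against the given mix.
North: (1/8)·13 + (5/8)·9 + (1/4)·6 = 35/4
South: (1/8)·8 + (5/8)·2 + (1/4)·9 = 9/2
East: (1/8)·7 + (5/8)·10 + (1/4)·12 = 81/8
West: (1/8)·1 + (5/8)·11 + (1/4)·14 = 21/2
Highest expected payoff is 21/2, from West.

West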